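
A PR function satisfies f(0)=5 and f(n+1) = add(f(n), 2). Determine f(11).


f(0) = 5
f(1) = add(f(0), 2) = add(5, 2) = 7
f(2) = add(f(1), 2) = add(7, 2) = 9
f(3) = add(f(2), 2) = add(9, 2) = 11
f(4) = add(f(3), 2) = add(11, 2) = 13
f(5) = add(f(4), 2) = add(13, 2) = 15
f(6) = add(f(5), 2) = add(15, 2) = 17
f(7) = add(f(6), 2) = add(17, 2) = 19
f(8) = add(f(7), 2) = add(19, 2) = 21
f(9) = add(f(8), 2) = add(21, 2) = 23
f(10) = add(f(9), 2) = add(23, 2) = 25
f(11) = add(f(10), 2) = add(25, 2) = 27


27


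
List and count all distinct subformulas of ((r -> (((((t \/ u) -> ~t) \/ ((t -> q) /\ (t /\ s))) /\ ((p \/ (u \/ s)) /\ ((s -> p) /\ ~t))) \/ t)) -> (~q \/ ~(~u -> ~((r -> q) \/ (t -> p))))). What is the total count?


Formula: ((r -> (((((t \/ u) -> ~t) \/ ((t -> q) /\ (t /\ s))) /\ ((p \/ (u \/ s)) /\ ((s -> p) /\ ~t))) \/ t)) -> (~q \/ ~(~u -> ~((r -> q) \/ (t -> p)))))
Subformulas found:
  1. r
  2. q
  3. u
  4. s
  5. t
  6. p
  7. ~t
  8. ~u
  9. ~q
  10. (r -> q)
  11. (t -> q)
  12. (t \/ u)
  13. (t /\ s)
  14. (s -> p)
  15. (u \/ s)
  16. (t -> p)
  17. (p \/ (u \/ s))
  18. ((s -> p) /\ ~t)
  19. ((t \/ u) -> ~t)
  20. ((r -> q) \/ (t -> p))
  21. ((t -> q) /\ (t /\ s))
  22. ~((r -> q) \/ (t -> p))
  23. (~u -> ~((r -> q) \/ (t -> p)))
  24. ~(~u -> ~((r -> q) \/ (t -> p)))
  25. ((p \/ (u \/ s)) /\ ((s -> p) /\ ~t))
  26. (~q \/ ~(~u -> ~((r -> q) \/ (t -> p))))
  27. (((t \/ u) -> ~t) \/ ((t -> q) /\ (t /\ s)))
  28. ((((t \/ u) -> ~t) \/ ((t -> q) /\ (t /\ s))) /\ ((p \/ (u \/ s)) /\ ((s -> p) /\ ~t)))
  29. (((((t \/ u) -> ~t) \/ ((t -> q) /\ (t /\ s))) /\ ((p \/ (u \/ s)) /\ ((s -> p) /\ ~t))) \/ t)
  30. (r -> (((((t \/ u) -> ~t) \/ ((t -> q) /\ (t /\ s))) /\ ((p \/ (u \/ s)) /\ ((s -> p) /\ ~t))) \/ t))
  31. ((r -> (((((t \/ u) -> ~t) \/ ((t -> q) /\ (t /\ s))) /\ ((p \/ (u \/ s)) /\ ((s -> p) /\ ~t))) \/ t)) -> (~q \/ ~(~u -> ~((r -> q) \/ (t -> p)))))
Total distinct subformulas = 31

31


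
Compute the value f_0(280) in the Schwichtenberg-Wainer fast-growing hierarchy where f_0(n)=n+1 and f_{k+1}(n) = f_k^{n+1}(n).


f_0(280) = 280 + 1 = 281

281


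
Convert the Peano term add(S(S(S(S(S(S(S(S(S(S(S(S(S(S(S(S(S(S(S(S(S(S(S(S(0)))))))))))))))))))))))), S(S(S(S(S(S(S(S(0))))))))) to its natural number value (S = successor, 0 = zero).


add(S^24(0), S^8(0)):
S^24(0) = 24
S^8(0) = 8
24 + 8 = 32

32


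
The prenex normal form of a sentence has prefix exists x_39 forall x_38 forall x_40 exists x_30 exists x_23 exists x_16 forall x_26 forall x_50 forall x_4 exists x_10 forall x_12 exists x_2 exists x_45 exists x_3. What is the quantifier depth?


Quantifier prefix has 14 quantifier symbols.
Quantifier depth = 14

14


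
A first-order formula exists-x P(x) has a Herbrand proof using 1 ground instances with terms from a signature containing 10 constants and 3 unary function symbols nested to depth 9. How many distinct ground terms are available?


Herbrand terms by depth:
Depth 0: 10 constants
Depth 1: 30 new terms (running total: 40)
Depth 2: 90 new terms (running total: 130)
Depth 3: 270 new terms (running total: 400)
Depth 4: 810 new terms (running total: 1210)
Depth 5: 2430 new terms (running total: 3640)
Depth 6: 7290 new terms (running total: 10930)
Depth 7: 21870 new terms (running total: 32800)
Depth 8: 65610 new terms (running total: 98410)
Depth 9: 196830 new terms (running total: 295240)
Total distinct ground terms = 295240

295240


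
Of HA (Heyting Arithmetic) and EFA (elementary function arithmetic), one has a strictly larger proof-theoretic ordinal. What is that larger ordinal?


Proof-theoretic ordinal of HA (Heyting Arithmetic): epsilon_0
Proof-theoretic ordinal of EFA (elementary function arithmetic): omega^3
Comparing: omega^3 < epsilon_0.
The larger ordinal is epsilon_0 (from HA (Heyting Arithmetic)).

epsilon_0


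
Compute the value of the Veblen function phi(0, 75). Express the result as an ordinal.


phi(0, 75):
phi(0, beta) = omega^beta by definition.
phi(0, 75) = omega^75

omega^75


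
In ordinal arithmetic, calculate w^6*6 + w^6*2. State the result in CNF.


Ordinal addition w^6*6 + w^6*2:
Both terms have the same exponent 6.
w^e*c + w^e*d = w^e*(c+d).
Result = w^6*(6+2) = w^6*8

w^6*8


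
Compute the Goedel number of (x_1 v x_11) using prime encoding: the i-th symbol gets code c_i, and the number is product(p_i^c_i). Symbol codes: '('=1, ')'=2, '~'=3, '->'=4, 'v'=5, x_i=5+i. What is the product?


Formula: (x_1 v x_11)
Symbol codes: [1, 6, 5, 16, 2]
Primes: [2, 3, 5, 7, 11]
p_1^1 = 2^1 = 2
p_2^6 = 3^6 = 729
p_3^5 = 5^5 = 3125
p_4^16 = 7^16 = 33232930569601
p_5^2 = 11^2 = 121
Product = 18321522328837091306250

18321522328837091306250


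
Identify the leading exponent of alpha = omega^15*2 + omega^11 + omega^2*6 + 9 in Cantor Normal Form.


CNF: omega^15*2 + omega^11 + omega^2*6 + 9
The leading term is omega^15*2, which has exponent 15.

15


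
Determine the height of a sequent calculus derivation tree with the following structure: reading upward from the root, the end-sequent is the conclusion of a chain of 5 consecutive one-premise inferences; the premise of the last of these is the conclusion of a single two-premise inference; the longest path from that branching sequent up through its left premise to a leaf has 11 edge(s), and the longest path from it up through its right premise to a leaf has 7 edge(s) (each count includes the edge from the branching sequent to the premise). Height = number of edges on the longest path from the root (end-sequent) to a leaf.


Longest path through the left premise: 11 edges (measured from the branching sequent)
Longest path through the right premise: 7 edges
Height of the subtree rooted at the branching sequent: max(11, 7) = 11
The branching sequent sits 5 edges above the root (the chain of one-premise inferences), so height = 11 + 5 = 16

16


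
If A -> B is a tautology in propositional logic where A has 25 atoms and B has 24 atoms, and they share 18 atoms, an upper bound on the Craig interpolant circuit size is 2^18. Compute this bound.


Shared atoms = 18
Craig interpolant size bound = 2^18
= 262144

262144


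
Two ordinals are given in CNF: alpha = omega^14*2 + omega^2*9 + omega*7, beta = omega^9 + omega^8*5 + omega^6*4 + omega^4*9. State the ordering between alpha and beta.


Compare term by term from highest exponent:
alpha = omega^14*2 + omega^2*9 + omega*7
beta = omega^9 + omega^8*5 + omega^6*4 + omega^4*9
Term 1: alpha has omega^14*2, beta has omega^9*1
Term 2: alpha has omega^2*9, beta has omega^8*5
Term 3: alpha has omega^1*7, beta has omega^6*4
Term 4: alpha has omega^0*0, beta has omega^4*9
Result: alpha > beta

alpha > beta


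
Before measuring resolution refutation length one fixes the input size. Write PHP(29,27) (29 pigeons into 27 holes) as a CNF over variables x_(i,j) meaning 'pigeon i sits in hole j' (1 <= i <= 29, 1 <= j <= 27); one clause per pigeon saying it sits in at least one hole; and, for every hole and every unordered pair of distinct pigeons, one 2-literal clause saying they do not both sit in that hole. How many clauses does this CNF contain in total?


PHP(29,27): 29 pigeons, 27 holes, 29*27 = 783 variables.
- pigeon clauses: one per pigeon -> 29 clauses
- hole clauses: 27 holes * C(29,2) = 27 * 406 -> 10962 clauses
Total clauses = 29 + 10962 = 10991

10991


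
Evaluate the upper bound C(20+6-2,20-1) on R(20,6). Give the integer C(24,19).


R(20,6) <= C(20+6-2, 20-1) = C(24, 19)
C(24, 19) = 24! / (19! * 5!)
= 42504

42504


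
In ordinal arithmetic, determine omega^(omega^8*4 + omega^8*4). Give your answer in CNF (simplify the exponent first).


omega^(omega^8*4 + omega^8*4):
Both terms of the exponent have the same exponent 8, so they merge: omega^8*4 + omega^8*4 = omega^8*(4+4) = omega^8*8.
omega raised to a CNF ordinal is a single CNF term: Result = omega^(omega^8*8)

omega^(omega^8*8)


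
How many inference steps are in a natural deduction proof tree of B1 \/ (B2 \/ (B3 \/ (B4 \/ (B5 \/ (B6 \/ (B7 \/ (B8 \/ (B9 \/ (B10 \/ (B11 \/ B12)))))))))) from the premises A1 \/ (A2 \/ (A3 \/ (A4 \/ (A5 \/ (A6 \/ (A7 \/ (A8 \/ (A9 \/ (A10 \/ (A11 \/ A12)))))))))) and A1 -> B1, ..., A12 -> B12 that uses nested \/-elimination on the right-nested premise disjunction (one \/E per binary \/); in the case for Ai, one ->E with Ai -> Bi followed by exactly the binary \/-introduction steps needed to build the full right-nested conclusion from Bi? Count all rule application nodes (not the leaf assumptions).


Constructive dilemma with 12 branches, all disjunctions right-nested:
- \/E: the premise has 11 binary \/, each eliminated once: 11 nodes.
- ->E: one per case (Ai with Ai -> Bi gives Bi): 12 nodes.
- \/I: in case i < n, Bi needs 1 step to form Bi \/ (B(i+1) \/ ...) and then i-1 steps to prepend B(i-1), ..., B1, i.e. i steps; in case i = n, B12 needs 11 prepend steps.
  \/I total = (1 + 2 + ... + 11) + 11 = 66 + 11 = 77 nodes.
Total = 11 + 12 + 77 = 100

100


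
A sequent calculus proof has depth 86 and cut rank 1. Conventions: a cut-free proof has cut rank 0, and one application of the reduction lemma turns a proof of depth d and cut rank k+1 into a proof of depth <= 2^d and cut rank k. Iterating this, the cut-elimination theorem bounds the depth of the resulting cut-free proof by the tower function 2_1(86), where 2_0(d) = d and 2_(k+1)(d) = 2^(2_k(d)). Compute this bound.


Each rank reduction sends depth d to at most 2^d; cut rank r needs r reductions.
2_0(86) = 86
2_1(86) = 2^86 = 77371252455336267181195264
Cut-free depth bound = 77371252455336267181195264

77371252455336267181195264


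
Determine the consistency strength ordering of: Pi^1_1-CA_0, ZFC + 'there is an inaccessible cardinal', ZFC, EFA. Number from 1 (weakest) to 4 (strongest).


Ordering by consistency strength:
1. EFA
2. Pi^1_1-CA_0
3. ZFC
4. ZFC + 'there is an inaccessible cardinal'


Pi^1_1-CA_0=2, ZFC + 'there is an inaccessible cardinal'=4, ZFC=3, EFA=1


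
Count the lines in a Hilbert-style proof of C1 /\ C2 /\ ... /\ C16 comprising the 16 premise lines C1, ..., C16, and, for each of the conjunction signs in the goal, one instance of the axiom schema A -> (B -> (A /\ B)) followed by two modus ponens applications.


Conjoining 16 premises:
- 16 premise lines
- the goal has 15 conjunction signs; each costs 1 axiom instance + 2 MP = 3 lines: 3 * 15 = 45
Total = 16 + 45 = 61 lines.

61


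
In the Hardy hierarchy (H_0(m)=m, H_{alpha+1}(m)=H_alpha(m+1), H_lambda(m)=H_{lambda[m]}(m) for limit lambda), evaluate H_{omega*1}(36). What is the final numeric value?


H_{omega*1}(36):
For the Hardy hierarchy, H_{omega*k}(n) = 2^k * n.
2^1 = 2.
2 * 36 = 72

72


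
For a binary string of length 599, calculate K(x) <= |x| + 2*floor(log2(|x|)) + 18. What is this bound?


floor(log2(599)) = 9
2 * 9 = 18
K(x) <= 599 + 18 + 18 = 635

635


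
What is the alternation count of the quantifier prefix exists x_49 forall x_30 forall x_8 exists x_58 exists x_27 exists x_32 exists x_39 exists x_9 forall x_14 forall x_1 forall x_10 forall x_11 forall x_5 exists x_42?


Walk the prefix and count type changes:
  position 1: exists -> forall <-- alternation
  position 2: forall -> forall
  position 3: forall -> exists <-- alternation
  position 4: exists -> exists
  position 5: exists -> exists
  position 6: exists -> exists
  position 7: exists -> exists
  position 8: exists -> forall <-- alternation
  position 9: forall -> forall
  position 10: forall -> forall
  position 11: forall -> forall
  position 12: forall -> forall
  position 13: forall -> exists <-- alternation
Total alternations = 4

4


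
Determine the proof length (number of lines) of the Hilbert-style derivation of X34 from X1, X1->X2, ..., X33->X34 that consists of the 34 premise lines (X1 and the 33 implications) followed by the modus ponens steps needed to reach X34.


We have 34 premise lines: X1 and 33 implications.
Each implication is detached once by MP, giving 33 MP lines.
34 premise lines + 33 MP lines = 67 total lines.

67


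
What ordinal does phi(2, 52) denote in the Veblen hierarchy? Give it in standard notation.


phi(2, 52):
phi(2, beta) = zeta_beta (the beta-th zeta number, fixed point of epsilon).
phi(2, 52) = zeta_52

zeta_52


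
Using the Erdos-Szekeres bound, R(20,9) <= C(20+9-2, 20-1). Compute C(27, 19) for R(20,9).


R(20,9) <= C(20+9-2, 20-1) = C(27, 19)
C(27, 19) = 27! / (19! * 8!)
= 2220075

2220075


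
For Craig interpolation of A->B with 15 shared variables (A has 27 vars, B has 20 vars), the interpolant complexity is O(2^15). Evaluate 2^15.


Shared atoms = 15
Craig interpolant size bound = 2^15
= 32768

32768


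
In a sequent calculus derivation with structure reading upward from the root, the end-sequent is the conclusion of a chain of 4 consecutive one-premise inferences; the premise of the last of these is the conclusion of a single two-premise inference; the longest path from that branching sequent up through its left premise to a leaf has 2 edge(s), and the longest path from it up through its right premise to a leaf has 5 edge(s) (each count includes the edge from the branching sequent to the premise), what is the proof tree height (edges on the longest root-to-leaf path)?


Longest path through the left premise: 2 edges (measured from the branching sequent)
Longest path through the right premise: 5 edges
Height of the subtree rooted at the branching sequent: max(2, 5) = 5
The branching sequent sits 4 edges above the root (the chain of one-premise inferences), so height = 5 + 4 = 9

9


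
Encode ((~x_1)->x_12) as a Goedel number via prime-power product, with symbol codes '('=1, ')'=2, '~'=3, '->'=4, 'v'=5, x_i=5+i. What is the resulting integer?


Formula: ((~x_1)->x_12)
Symbol codes: [1, 1, 3, 6, 2, 4, 17, 2]
Primes: [2, 3, 5, 7, 11, 13, 17, 19]
p_1^1 = 2^1 = 2
p_2^1 = 3^1 = 3
p_3^3 = 5^3 = 125
p_4^6 = 7^6 = 117649
p_5^2 = 11^2 = 121
p_6^4 = 13^4 = 28561
p_7^17 = 17^17 = 827240261886336764177
p_8^2 = 19^2 = 361
Product = 91064089223195707023355422339962844750

91064089223195707023355422339962844750


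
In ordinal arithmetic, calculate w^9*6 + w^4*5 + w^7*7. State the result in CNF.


Ordinal addition (w^9*6 + w^4*5) + w^7*7:
alpha's leading term has exponent 9 > beta's exponent 7, so it survives.
alpha's tail term has exponent 4 < beta's exponent 7, so it is absorbed by beta.
In ordinal addition, any term followed by a strictly larger-exponent term is absorbed.
Result = w^9*6 + w^7*7

w^9*6 + w^7*7


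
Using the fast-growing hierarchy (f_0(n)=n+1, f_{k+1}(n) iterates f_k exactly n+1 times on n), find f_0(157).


f_0(157) = 157 + 1 = 158

158


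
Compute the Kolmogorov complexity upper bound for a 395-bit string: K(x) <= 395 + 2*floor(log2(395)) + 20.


floor(log2(395)) = 8
2 * 8 = 16
K(x) <= 395 + 16 + 20 = 431

431


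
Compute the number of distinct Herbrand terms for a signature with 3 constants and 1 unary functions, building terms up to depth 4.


Herbrand terms by depth:
Depth 0: 3 constants
Depth 1: 3 new terms (running total: 6)
Depth 2: 3 new terms (running total: 9)
Depth 3: 3 new terms (running total: 12)
Depth 4: 3 new terms (running total: 15)
Total distinct ground terms = 15

15


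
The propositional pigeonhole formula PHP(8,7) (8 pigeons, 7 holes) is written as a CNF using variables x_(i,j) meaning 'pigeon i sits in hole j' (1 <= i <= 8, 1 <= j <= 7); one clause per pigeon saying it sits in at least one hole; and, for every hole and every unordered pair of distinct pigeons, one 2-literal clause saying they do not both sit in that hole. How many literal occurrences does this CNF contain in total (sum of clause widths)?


PHP(8,7): 8 pigeons, 7 holes, 8*7 = 56 variables.
- pigeon clauses: one per pigeon -> 8 clauses of width 7 -> 56 literals
- hole clauses: 7 holes * C(8,2) = 7 * 28 -> 196 clauses of width 2 -> 392 literals
Total literal occurrences = 56 + 392 = 448

448


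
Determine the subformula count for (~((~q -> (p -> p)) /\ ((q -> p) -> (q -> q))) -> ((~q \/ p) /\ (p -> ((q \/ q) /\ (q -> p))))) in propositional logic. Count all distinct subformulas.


Formula: (~((~q -> (p -> p)) /\ ((q -> p) -> (q -> q))) -> ((~q \/ p) /\ (p -> ((q \/ q) /\ (q -> p)))))
Subformulas found:
  1. q
  2. p
  3. ~q
  4. (q -> p)
  5. (p -> p)
  6. (q -> q)
  7. (q \/ q)
  8. (~q \/ p)
  9. (~q -> (p -> p))
  10. ((q \/ q) /\ (q -> p))
  11. ((q -> p) -> (q -> q))
  12. (p -> ((q \/ q) /\ (q -> p)))
  13. ((~q -> (p -> p)) /\ ((q -> p) -> (q -> q)))
  14. ((~q \/ p) /\ (p -> ((q \/ q) /\ (q -> p))))
  15. ~((~q -> (p -> p)) /\ ((q -> p) -> (q -> q)))
  16. (~((~q -> (p -> p)) /\ ((q -> p) -> (q -> q))) -> ((~q \/ p) /\ (p -> ((q \/ q) /\ (q -> p)))))
Total distinct subformulas = 16

16


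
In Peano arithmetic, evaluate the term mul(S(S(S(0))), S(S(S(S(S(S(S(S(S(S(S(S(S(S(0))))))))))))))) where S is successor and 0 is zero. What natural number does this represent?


mul(S^3(0), S^14(0)):
S^3(0) = 3
S^14(0) = 14
3 * 14 = 42

42


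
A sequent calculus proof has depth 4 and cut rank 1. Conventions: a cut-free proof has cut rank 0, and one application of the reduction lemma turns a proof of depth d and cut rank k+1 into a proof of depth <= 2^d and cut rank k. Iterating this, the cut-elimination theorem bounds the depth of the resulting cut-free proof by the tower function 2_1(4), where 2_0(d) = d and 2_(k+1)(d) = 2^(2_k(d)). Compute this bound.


Each rank reduction sends depth d to at most 2^d; cut rank r needs r reductions.
2_0(4) = 4
2_1(4) = 2^4 = 16
Cut-free depth bound = 16

16


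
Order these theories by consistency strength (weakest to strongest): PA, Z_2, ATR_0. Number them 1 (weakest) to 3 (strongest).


Ordering by consistency strength:
1. PA
2. ATR_0
3. Z_2


PA=1, Z_2=3, ATR_0=2


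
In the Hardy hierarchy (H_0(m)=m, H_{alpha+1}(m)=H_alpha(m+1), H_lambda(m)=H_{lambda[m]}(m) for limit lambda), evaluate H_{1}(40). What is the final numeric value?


H_1(40):
For finite ordinals k, H_k(n) = n + k (each successor step adds 1).
H_1(40) = 40 + 1 = 41

41


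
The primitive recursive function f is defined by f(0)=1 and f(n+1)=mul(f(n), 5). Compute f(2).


f(0) = 1
f(1) = mul(f(0), 5) = mul(1, 5) = 5
f(2) = mul(f(1), 5) = mul(5, 5) = 25


25


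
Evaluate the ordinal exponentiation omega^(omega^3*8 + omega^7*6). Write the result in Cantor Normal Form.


omega^(omega^3*8 + omega^7*6):
In ordinal addition a term is absorbed by a following term of strictly larger exponent: 3 < 7, so omega^3*8 + omega^7*6 = omega^7*6.
omega raised to a CNF ordinal is a single CNF term: Result = omega^(omega^7*6)

omega^(omega^7*6)


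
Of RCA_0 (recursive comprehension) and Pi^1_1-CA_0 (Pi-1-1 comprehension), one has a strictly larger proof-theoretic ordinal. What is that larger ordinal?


Proof-theoretic ordinal of RCA_0 (recursive comprehension): omega^omega
Proof-theoretic ordinal of Pi^1_1-CA_0 (Pi-1-1 comprehension): psi_0(Omega_omega)
Comparing: omega^omega < psi_0(Omega_omega).
The larger ordinal is psi_0(Omega_omega) (from Pi^1_1-CA_0 (Pi-1-1 comprehension)).

psi_0(Omega_omega)


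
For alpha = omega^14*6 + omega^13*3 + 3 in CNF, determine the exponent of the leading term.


CNF: omega^14*6 + omega^13*3 + 3
The leading term is omega^14*6, which has exponent 14.

14


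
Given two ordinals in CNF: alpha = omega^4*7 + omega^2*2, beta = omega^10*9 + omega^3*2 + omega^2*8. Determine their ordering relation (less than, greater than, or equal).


Compare term by term from highest exponent:
alpha = omega^4*7 + omega^2*2
beta = omega^10*9 + omega^3*2 + omega^2*8
Term 1: alpha has omega^4*7, beta has omega^10*9
Term 2: alpha has omega^2*2, beta has omega^3*2
Term 3: alpha has omega^0*0, beta has omega^2*8
Result: alpha < beta

alpha < beta


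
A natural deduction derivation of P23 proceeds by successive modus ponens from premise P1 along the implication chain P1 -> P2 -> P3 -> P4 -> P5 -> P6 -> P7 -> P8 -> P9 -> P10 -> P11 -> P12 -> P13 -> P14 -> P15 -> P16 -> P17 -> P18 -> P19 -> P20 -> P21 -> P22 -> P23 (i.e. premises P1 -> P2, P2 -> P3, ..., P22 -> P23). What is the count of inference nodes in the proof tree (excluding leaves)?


We have a chain: P1 -> P2 -> P3 -> P4 -> P5 -> P6 -> P7 -> P8 -> P9 -> P10 -> P11 -> P12 -> P13 -> P14 -> P15 -> P16 -> P17 -> P18 -> P19 -> P20 -> P21 -> P22 -> P23.
Each modus ponens application produces the next variable.
The chain has 23 propositions, so 23-1 = 22 modus ponens steps.
Total inference nodes = 22

22


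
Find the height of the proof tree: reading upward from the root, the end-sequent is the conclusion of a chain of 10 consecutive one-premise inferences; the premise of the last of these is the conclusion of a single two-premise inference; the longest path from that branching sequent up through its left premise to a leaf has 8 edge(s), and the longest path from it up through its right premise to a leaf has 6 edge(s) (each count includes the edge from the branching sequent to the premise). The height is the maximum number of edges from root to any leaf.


Longest path through the left premise: 8 edges (measured from the branching sequent)
Longest path through the right premise: 6 edges
Height of the subtree rooted at the branching sequent: max(8, 6) = 8
The branching sequent sits 10 edges above the root (the chain of one-premise inferences), so height = 8 + 10 = 18

18


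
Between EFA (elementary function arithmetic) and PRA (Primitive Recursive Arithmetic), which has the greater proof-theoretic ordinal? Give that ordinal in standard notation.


Proof-theoretic ordinal of EFA (elementary function arithmetic): omega^3
Proof-theoretic ordinal of PRA (Primitive Recursive Arithmetic): omega^omega
Comparing: omega^3 < omega^omega.
The larger ordinal is omega^omega (from PRA (Primitive Recursive Arithmetic)).

omega^omega


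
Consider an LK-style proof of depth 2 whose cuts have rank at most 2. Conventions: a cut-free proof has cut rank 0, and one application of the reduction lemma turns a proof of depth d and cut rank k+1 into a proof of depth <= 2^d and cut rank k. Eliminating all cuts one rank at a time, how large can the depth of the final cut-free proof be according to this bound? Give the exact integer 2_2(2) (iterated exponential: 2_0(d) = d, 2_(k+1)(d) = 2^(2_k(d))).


Each rank reduction sends depth d to at most 2^d; cut rank r needs r reductions.
2_0(2) = 2
2_1(2) = 2^2 = 4
2_2(2) = 2^4 = 16
Cut-free depth bound = 16

16


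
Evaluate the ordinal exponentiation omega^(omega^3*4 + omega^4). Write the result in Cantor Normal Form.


omega^(omega^3*4 + omega^4):
In ordinal addition a term is absorbed by a following term of strictly larger exponent: 3 < 4, so omega^3*4 + omega^4 = omega^4.
omega raised to a CNF ordinal is a single CNF term: Result = omega^(omega^4)

omega^(omega^4)


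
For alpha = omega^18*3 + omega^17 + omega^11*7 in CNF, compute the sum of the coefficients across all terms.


CNF: omega^18*3 + omega^17 + omega^11*7
Coefficients: 3 + 1 + 7 = 11

11


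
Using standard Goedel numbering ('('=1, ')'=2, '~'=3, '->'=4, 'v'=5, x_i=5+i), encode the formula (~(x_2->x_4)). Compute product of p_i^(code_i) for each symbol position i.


Formula: (~(x_2->x_4))
Symbol codes: [1, 3, 1, 7, 4, 9, 2, 2]
Primes: [2, 3, 5, 7, 11, 13, 17, 19]
p_1^1 = 2^1 = 2
p_2^3 = 3^3 = 27
p_3^1 = 5^1 = 5
p_4^7 = 7^7 = 823543
p_5^4 = 11^4 = 14641
p_6^9 = 13^9 = 10604499373
p_7^2 = 17^2 = 289
p_8^2 = 19^2 = 361
Product = 3601770198236677749027916170

3601770198236677749027916170


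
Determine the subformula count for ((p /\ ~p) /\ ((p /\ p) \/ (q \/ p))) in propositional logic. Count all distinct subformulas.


Formula: ((p /\ ~p) /\ ((p /\ p) \/ (q \/ p)))
Subformulas found:
  1. q
  2. p
  3. ~p
  4. (q \/ p)
  5. (p /\ p)
  6. (p /\ ~p)
  7. ((p /\ p) \/ (q \/ p))
  8. ((p /\ ~p) /\ ((p /\ p) \/ (q \/ p)))
Total distinct subformulas = 8

8


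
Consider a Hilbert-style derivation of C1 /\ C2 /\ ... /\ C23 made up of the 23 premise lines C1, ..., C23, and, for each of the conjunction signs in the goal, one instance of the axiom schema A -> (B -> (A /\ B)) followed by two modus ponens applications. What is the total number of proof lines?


Conjoining 23 premises:
- 23 premise lines
- the goal has 22 conjunction signs; each costs 1 axiom instance + 2 MP = 3 lines: 3 * 22 = 66
Total = 23 + 66 = 89 lines.

89


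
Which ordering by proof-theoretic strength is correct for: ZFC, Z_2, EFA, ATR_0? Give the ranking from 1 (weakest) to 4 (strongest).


Ordering by consistency strength:
1. EFA
2. ATR_0
3. Z_2
4. ZFC


ZFC=4, Z_2=3, EFA=1, ATR_0=2


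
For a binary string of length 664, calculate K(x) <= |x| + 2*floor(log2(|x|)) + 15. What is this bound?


floor(log2(664)) = 9
2 * 9 = 18
K(x) <= 664 + 18 + 15 = 697

697


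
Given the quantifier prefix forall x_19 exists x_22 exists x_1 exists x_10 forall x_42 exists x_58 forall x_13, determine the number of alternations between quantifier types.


Walk the prefix and count type changes:
  position 1: forall -> exists <-- alternation
  position 2: exists -> exists
  position 3: exists -> exists
  position 4: exists -> forall <-- alternation
  position 5: forall -> exists <-- alternation
  position 6: exists -> forall <-- alternation
Total alternations = 4

4


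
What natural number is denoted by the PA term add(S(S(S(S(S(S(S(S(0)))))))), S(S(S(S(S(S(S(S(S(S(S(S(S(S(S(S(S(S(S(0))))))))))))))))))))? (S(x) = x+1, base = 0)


add(S^8(0), S^19(0)):
S^8(0) = 8
S^19(0) = 19
8 + 19 = 27

27


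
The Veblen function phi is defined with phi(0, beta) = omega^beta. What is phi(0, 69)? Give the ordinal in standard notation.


phi(0, 69):
phi(0, beta) = omega^beta by definition.
phi(0, 69) = omega^69

omega^69


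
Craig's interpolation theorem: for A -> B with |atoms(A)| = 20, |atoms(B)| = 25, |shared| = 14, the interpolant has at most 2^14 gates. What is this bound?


Shared atoms = 14
Craig interpolant size bound = 2^14
= 16384

16384


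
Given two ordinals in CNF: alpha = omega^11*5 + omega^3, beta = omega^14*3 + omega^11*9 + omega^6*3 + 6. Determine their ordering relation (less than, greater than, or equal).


Compare term by term from highest exponent:
alpha = omega^11*5 + omega^3
beta = omega^14*3 + omega^11*9 + omega^6*3 + 6
Term 1: alpha has omega^11*5, beta has omega^14*3
Term 2: alpha has omega^3*1, beta has omega^11*9
Term 3: alpha has omega^0*0, beta has omega^6*3
Term 4: alpha has omega^0*0, beta has omega^0*6
Result: alpha < beta

alpha < beta


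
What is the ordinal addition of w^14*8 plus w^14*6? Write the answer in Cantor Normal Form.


Ordinal addition w^14*8 + w^14*6:
Both terms have the same exponent 14.
w^e*c + w^e*d = w^e*(c+d).
Result = w^14*(8+6) = w^14*14

w^14*14


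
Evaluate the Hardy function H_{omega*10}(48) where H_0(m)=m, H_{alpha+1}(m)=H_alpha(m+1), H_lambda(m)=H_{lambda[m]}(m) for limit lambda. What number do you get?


H_{omega*10}(48):
For the Hardy hierarchy, H_{omega*k}(n) = 2^k * n.
2^10 = 1024.
1024 * 48 = 49152

49152


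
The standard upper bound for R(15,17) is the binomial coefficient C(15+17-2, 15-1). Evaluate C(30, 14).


R(15,17) <= C(15+17-2, 15-1) = C(30, 14)
C(30, 14) = 30! / (14! * 16!)
= 145422675

145422675


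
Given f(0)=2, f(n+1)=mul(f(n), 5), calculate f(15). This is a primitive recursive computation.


f(0) = 2
f(1) = mul(f(0), 5) = mul(2, 5) = 10
f(2) = mul(f(1), 5) = mul(10, 5) = 50
f(3) = mul(f(2), 5) = mul(50, 5) = 250
f(4) = mul(f(3), 5) = mul(250, 5) = 1250
f(5) = mul(f(4), 5) = mul(1250, 5) = 6250
f(6) = mul(f(5), 5) = mul(6250, 5) = 31250
f(7) = mul(f(6), 5) = mul(31250, 5) = 156250
f(8) = mul(f(7), 5) = mul(156250, 5) = 781250
f(9) = mul(f(8), 5) = mul(781250, 5) = 3906250
f(10) = mul(f(9), 5) = mul(3906250, 5) = 19531250
f(11) = mul(f(10), 5) = mul(19531250, 5) = 97656250
f(12) = mul(f(11), 5) = mul(97656250, 5) = 488281250
f(13) = mul(f(12), 5) = mul(488281250, 5) = 2441406250
f(14) = mul(f(13), 5) = mul(2441406250, 5) = 12207031250
f(15) = mul(f(14), 5) = mul(12207031250, 5) = 61035156250


61035156250


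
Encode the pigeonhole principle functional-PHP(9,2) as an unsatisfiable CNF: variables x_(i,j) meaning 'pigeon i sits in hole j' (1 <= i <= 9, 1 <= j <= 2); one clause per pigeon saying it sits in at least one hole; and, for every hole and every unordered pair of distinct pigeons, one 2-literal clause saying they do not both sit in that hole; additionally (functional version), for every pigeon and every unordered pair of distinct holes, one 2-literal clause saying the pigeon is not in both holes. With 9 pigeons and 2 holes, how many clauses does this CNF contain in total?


functional-PHP(9,2): 9 pigeons, 2 holes, 9*2 = 18 variables.
- pigeon clauses: one per pigeon -> 9 clauses
- hole clauses: 2 holes * C(9,2) = 2 * 36 -> 72 clauses
- functional clauses: 9 pigeons * C(2,2) = 9 * 1 -> 9 clauses
Total clauses = 9 + 72 + 9 = 90

90


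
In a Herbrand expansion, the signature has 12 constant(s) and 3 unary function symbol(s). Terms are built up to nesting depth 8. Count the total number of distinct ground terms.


Herbrand terms by depth:
Depth 0: 12 constants
Depth 1: 36 new terms (running total: 48)
Depth 2: 108 new terms (running total: 156)
Depth 3: 324 new terms (running total: 480)
Depth 4: 972 new terms (running total: 1452)
Depth 5: 2916 new terms (running total: 4368)
Depth 6: 8748 new terms (running total: 13116)
Depth 7: 26244 new terms (running total: 39360)
Depth 8: 78732 new terms (running total: 118092)
Total distinct ground terms = 118092

118092


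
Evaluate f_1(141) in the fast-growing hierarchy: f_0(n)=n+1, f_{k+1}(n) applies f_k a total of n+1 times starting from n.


f_1(141) = f_0^142(141)
f_0 adds 1 each time, applied 142 times.
f_1(141) = 141 + 142 = 283

283


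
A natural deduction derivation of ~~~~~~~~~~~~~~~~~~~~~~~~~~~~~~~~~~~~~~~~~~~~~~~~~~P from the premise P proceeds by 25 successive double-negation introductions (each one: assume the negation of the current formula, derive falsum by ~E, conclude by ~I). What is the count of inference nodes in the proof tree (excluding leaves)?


Each double-negation introduction (from C infer ~~C) uses 2 inference nodes: one ~E (C and ~C give falsum) and one ~I (discharge ~C).
25 double negations = 25 * 2 = 50 inference nodes.

50


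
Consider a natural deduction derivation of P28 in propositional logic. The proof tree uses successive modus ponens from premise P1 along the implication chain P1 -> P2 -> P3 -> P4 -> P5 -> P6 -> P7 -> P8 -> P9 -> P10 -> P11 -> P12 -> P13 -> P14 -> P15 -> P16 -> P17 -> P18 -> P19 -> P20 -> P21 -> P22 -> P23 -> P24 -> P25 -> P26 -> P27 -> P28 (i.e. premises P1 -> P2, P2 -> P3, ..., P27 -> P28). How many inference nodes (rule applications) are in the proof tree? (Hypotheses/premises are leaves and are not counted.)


We have a chain: P1 -> P2 -> P3 -> P4 -> P5 -> P6 -> P7 -> P8 -> P9 -> P10 -> P11 -> P12 -> P13 -> P14 -> P15 -> P16 -> P17 -> P18 -> P19 -> P20 -> P21 -> P22 -> P23 -> P24 -> P25 -> P26 -> P27 -> P28.
Each modus ponens application produces the next variable.
The chain has 28 propositions, so 28-1 = 27 modus ponens steps.
Total inference nodes = 27

27


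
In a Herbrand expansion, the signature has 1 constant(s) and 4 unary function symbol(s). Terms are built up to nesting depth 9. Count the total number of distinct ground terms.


Herbrand terms by depth:
Depth 0: 1 constants
Depth 1: 4 new terms (running total: 5)
Depth 2: 16 new terms (running total: 21)
Depth 3: 64 new terms (running total: 85)
Depth 4: 256 new terms (running total: 341)
Depth 5: 1024 new terms (running total: 1365)
Depth 6: 4096 new terms (running total: 5461)
Depth 7: 16384 new terms (running total: 21845)
Depth 8: 65536 new terms (running total: 87381)
Depth 9: 262144 new terms (running total: 349525)
Total distinct ground terms = 349525

349525


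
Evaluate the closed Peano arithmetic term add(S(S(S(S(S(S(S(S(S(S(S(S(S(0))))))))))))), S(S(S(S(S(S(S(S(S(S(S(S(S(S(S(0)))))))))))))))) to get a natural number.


add(S^13(0), S^15(0)):
S^13(0) = 13
S^15(0) = 15
13 + 15 = 28

28


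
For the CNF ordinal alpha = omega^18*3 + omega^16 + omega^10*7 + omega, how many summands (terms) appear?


CNF: omega^18*3 + omega^16 + omega^10*7 + omega
Count the summands separated by '+':
  term 1: omega^18*3
  term 2: omega^16
  term 3: omega^10*7
  term 4: omega
Total terms = 4

4


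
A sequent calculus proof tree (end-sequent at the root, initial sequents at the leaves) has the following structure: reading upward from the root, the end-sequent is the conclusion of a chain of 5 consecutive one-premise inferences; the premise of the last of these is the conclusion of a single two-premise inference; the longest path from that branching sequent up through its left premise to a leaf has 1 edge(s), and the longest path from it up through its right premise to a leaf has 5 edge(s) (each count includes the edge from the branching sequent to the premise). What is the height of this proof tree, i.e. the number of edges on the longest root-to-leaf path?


Longest path through the left premise: 1 edges (measured from the branching sequent)
Longest path through the right premise: 5 edges
Height of the subtree rooted at the branching sequent: max(1, 5) = 5
The branching sequent sits 5 edges above the root (the chain of one-premise inferences), so height = 5 + 5 = 10

10


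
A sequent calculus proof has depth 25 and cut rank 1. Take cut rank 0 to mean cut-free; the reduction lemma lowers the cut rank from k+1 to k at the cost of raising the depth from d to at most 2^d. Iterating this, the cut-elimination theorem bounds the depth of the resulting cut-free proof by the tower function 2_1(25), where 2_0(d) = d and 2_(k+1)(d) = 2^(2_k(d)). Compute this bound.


Each rank reduction sends depth d to at most 2^d; cut rank r needs r reductions.
2_0(25) = 25
2_1(25) = 2^25 = 33554432
Cut-free depth bound = 33554432

33554432


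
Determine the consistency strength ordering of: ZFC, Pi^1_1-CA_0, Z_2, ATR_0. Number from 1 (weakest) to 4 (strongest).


Ordering by consistency strength:
1. ATR_0
2. Pi^1_1-CA_0
3. Z_2
4. ZFC


ZFC=4, Pi^1_1-CA_0=2, Z_2=3, ATR_0=1


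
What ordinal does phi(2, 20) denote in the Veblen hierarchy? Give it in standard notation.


phi(2, 20):
phi(2, beta) = zeta_beta (the beta-th zeta number, fixed point of epsilon).
phi(2, 20) = zeta_20

zeta_20


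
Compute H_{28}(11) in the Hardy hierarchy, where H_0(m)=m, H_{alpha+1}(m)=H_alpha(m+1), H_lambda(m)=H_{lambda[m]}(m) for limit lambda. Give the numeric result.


H_28(11):
For finite ordinals k, H_k(n) = n + k (each successor step adds 1).
H_28(11) = 11 + 28 = 39

39


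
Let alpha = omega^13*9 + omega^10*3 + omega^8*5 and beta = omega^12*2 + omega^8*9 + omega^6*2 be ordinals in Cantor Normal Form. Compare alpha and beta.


Compare term by term from highest exponent:
alpha = omega^13*9 + omega^10*3 + omega^8*5
beta = omega^12*2 + omega^8*9 + omega^6*2
Term 1: alpha has omega^13*9, beta has omega^12*2
Term 2: alpha has omega^10*3, beta has omega^8*9
Term 3: alpha has omega^8*5, beta has omega^6*2
Result: alpha > beta

alpha > beta


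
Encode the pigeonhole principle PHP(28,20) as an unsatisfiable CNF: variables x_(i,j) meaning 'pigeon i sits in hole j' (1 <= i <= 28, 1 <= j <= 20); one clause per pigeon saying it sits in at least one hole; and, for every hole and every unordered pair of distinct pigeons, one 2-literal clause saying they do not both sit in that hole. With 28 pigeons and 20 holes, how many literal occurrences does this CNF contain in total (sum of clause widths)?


PHP(28,20): 28 pigeons, 20 holes, 28*20 = 560 variables.
- pigeon clauses: one per pigeon -> 28 clauses of width 20 -> 560 literals
- hole clauses: 20 holes * C(28,2) = 20 * 378 -> 7560 clauses of width 2 -> 15120 literals
Total literal occurrences = 560 + 15120 = 15680

15680


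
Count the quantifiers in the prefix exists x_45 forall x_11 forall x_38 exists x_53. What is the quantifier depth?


Quantifier prefix has 4 quantifier symbols.
Quantifier depth = 4

4


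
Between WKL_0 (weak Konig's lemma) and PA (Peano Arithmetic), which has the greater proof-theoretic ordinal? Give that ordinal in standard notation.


Proof-theoretic ordinal of WKL_0 (weak Konig's lemma): omega^omega
Proof-theoretic ordinal of PA (Peano Arithmetic): epsilon_0
Comparing: omega^omega < epsilon_0.
The larger ordinal is epsilon_0 (from PA (Peano Arithmetic)).

epsilon_0


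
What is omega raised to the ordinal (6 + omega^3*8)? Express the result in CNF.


omega^(6 + omega^3*8):
In ordinal addition a term is absorbed by a following term of strictly larger exponent: 0 < 3, so 6 + omega^3*8 = omega^3*8.
omega raised to a CNF ordinal is a single CNF term: Result = omega^(omega^3*8)

omega^(omega^3*8)


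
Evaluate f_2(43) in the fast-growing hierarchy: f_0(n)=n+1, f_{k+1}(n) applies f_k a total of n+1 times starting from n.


f_2(43) = f_1^44(43)
f_1(m) = 2m + 1.
Iterating: f_1^k(n) = 2^k*(n+1) - 1.
f_2(43) = 2^44*(43+1) - 1 = 17592186044416*44 - 1 = 774056185954303

774056185954303


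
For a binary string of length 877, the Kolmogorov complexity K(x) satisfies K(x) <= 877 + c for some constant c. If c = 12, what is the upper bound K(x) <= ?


K(x) <= |x| + c = 877 + 12 = 889

889


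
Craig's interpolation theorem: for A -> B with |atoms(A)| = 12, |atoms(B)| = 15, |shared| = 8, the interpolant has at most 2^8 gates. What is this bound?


Shared atoms = 8
Craig interpolant size bound = 2^8
= 256

256


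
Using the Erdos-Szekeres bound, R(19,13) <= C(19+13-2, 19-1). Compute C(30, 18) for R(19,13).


R(19,13) <= C(19+13-2, 19-1) = C(30, 18)
C(30, 18) = 30! / (18! * 12!)
= 86493225

86493225


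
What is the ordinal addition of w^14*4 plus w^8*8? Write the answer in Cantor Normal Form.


Ordinal addition w^14*4 + w^8*8:
Leading exponent of alpha (14) > leading exponent of beta (8).
Since alpha's term has higher exponent than beta's leading term,
the sum is simply alpha followed by beta.
Result = w^14*4 + w^8*8

w^14*4 + w^8*8


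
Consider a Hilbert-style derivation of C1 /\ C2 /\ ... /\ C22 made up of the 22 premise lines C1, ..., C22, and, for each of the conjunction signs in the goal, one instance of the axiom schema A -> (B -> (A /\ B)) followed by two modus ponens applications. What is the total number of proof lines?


Conjoining 22 premises:
- 22 premise lines
- the goal has 21 conjunction signs; each costs 1 axiom instance + 2 MP = 3 lines: 3 * 21 = 63
Total = 22 + 63 = 85 lines.

85


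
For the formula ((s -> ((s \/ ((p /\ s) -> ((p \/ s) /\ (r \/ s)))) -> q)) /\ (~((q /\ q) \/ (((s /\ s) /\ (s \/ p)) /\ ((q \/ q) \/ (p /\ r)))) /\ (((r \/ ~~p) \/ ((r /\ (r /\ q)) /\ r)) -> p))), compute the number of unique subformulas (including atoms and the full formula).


Formula: ((s -> ((s \/ ((p /\ s) -> ((p \/ s) /\ (r \/ s)))) -> q)) /\ (~((q /\ q) \/ (((s /\ s) /\ (s \/ p)) /\ ((q \/ q) \/ (p /\ r)))) /\ (((r \/ ~~p) \/ ((r /\ (r /\ q)) /\ r)) -> p)))
Subformulas found:
  1. r
  2. p
  3. q
  4. s
  5. ~p
  6. ~~p
  7. (r \/ s)
  8. (s /\ s)
  9. (q /\ q)
  10. (p /\ r)
  11. (p /\ s)
  12. (r /\ q)
  13. (s \/ p)
  14. (p \/ s)
  15. (q \/ q)
  16. (r \/ ~~p)
  17. (r /\ (r /\ q))
  18. ((q \/ q) \/ (p /\ r))
  19. ((p \/ s) /\ (r \/ s))
  20. ((s /\ s) /\ (s \/ p))
  21. ((r /\ (r /\ q)) /\ r)
  22. ((p /\ s) -> ((p \/ s) /\ (r \/ s)))
  23. ((r \/ ~~p) \/ ((r /\ (r /\ q)) /\ r))
  24. (s \/ ((p /\ s) -> ((p \/ s) /\ (r \/ s))))
  25. (((r \/ ~~p) \/ ((r /\ (r /\ q)) /\ r)) -> p)
  26. (((s /\ s) /\ (s \/ p)) /\ ((q \/ q) \/ (p /\ r)))
  27. ((s \/ ((p /\ s) -> ((p \/ s) /\ (r \/ s)))) -> q)
  28. (s -> ((s \/ ((p /\ s) -> ((p \/ s) /\ (r \/ s)))) -> q))
  29. ((q /\ q) \/ (((s /\ s) /\ (s \/ p)) /\ ((q \/ q) \/ (p /\ r))))
  30. ~((q /\ q) \/ (((s /\ s) /\ (s \/ p)) /\ ((q \/ q) \/ (p /\ r))))
  31. (~((q /\ q) \/ (((s /\ s) /\ (s \/ p)) /\ ((q \/ q) \/ (p /\ r)))) /\ (((r \/ ~~p) \/ ((r /\ (r /\ q)) /\ r)) -> p))
  32. ((s -> ((s \/ ((p /\ s) -> ((p \/ s) /\ (r \/ s)))) -> q)) /\ (~((q /\ q) \/ (((s /\ s) /\ (s \/ p)) /\ ((q \/ q) \/ (p /\ r)))) /\ (((r \/ ~~p) \/ ((r /\ (r /\ q)) /\ r)) -> p)))
Total distinct subformulas = 32

32
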